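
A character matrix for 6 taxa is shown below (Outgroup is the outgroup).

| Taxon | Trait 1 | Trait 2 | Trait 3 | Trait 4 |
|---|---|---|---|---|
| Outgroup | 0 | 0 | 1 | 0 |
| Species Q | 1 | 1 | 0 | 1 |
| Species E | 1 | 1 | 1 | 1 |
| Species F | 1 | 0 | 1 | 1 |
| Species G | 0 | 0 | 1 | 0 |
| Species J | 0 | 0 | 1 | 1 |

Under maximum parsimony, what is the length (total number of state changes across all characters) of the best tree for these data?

Character polarity is set by the outgroup: the derived state is whichever differs from the outgroup's state, so for Trait 3 the derived state is '0', and for the remaining characters it is '1'.
Trait 1: derived state '1' in Species E, Species F, and Species Q only — synapomorphy for {Species E, Species F, Species Q}.
Only Species E and Species Q show the derived state '1' for Trait 2, supporting them as a clade.
Trait 3: derived state '0' in Species Q only — an autapomorphy, so it tells us nothing about relationships among taxa.
Only Species E, Species F, Species J, and Species Q show the derived state '1' for Trait 4, supporting them as a clade.
Most parsimonious ingroup topology: ((((Species Q,Species E),Species F),Species J),Species G).
Changes per character on this tree: Trait 1: 1; Trait 2: 1; Trait 3: 1; Trait 4: 1.
Total = 4.

4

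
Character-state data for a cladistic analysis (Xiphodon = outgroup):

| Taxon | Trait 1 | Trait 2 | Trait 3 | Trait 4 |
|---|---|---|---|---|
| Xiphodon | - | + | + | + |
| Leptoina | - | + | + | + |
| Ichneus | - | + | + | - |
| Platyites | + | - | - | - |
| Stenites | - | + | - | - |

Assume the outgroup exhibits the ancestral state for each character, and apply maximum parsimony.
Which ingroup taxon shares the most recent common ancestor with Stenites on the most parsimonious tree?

Platyites

Character polarity is set by the outgroup: the derived state is whichever differs from the outgroup's state, so for Trait 2, Trait 3, Trait 4 the derived state is '-', and for the remaining characters it is '+'.
Trait 1: derived state '+' in Platyites only — an autapomorphy, so it tells us nothing about relationships among taxa.
Trait 2: derived state '-' in Platyites only — an autapomorphy, so it tells us nothing about relationships among taxa.
Only Platyites and Stenites show the derived state '-' for Trait 3, supporting them as a clade.
Trait 4 (derived state '-') is shared by Ichneus, Platyites, and Stenites — a synapomorphy uniting that clade.
Most parsimonious ingroup topology: (Leptoina,(Ichneus,(Platyites,Stenites))).
Stenites and Platyites form a cherry on this tree, so they are sister taxa.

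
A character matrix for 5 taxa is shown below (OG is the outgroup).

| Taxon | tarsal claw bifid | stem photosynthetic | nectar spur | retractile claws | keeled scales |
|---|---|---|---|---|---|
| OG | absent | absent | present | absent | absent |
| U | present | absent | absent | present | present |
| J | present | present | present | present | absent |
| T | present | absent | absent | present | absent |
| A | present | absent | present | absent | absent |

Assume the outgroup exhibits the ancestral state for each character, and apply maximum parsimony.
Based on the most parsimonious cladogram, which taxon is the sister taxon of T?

Character polarity is set by the outgroup: the derived state is whichever differs from the outgroup's state, so for nectar spur the derived state is 'absent', and for the remaining characters it is 'present'.
All ingroup taxa share the derived state 'present' for tarsal claw bifid; it defines the ingroup but does not resolve relationships within it.
stem photosynthetic (derived state 'present') is unique to J (autapomorphy; uninformative for grouping).
Only T and U show the derived state 'absent' for nectar spur, supporting them as a clade.
retractile claws: derived state 'present' in J, T, and U only — synapomorphy for {J, T, U}.
keeled scales (derived state 'present') is unique to U (autapomorphy; uninformative for grouping).
Most parsimonious ingroup topology: (((U,T),J),A).
T and U form a cherry on this tree, so they are sister taxa.

U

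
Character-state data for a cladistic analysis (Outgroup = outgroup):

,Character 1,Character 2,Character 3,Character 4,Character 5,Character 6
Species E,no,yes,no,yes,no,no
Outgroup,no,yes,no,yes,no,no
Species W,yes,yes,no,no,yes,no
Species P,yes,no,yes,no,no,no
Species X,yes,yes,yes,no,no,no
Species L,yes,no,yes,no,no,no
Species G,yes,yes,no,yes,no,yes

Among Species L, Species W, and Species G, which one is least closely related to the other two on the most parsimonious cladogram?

Character polarity is set by the outgroup: the derived state is whichever differs from the outgroup's state, so for Character 2, Character 4 the derived state is 'no', and for the remaining characters it is 'yes'.
Character 1: derived state 'yes' in Species G, Species L, Species P, Species W, and Species X only — synapomorphy for {Species G, Species L, Species P, Species W, Species X}.
Character 2: derived state 'no' in Species L and Species P only — synapomorphy for {Species L, Species P}.
Character 3 (derived state 'yes') is shared by Species L, Species P, and Species X — a synapomorphy uniting that clade.
Character 4: derived state 'no' in Species L, Species P, Species W, and Species X only — synapomorphy for {Species L, Species P, Species W, Species X}.
Character 5 (derived state 'yes') is unique to Species W (autapomorphy; uninformative for grouping).
Character 6: derived state 'yes' in Species G only — an autapomorphy, so it tells us nothing about relationships among taxa.
Most parsimonious ingroup topology: (Species E,(((Species X,(Species L,Species P)),Species W),Species G)).
Species L and Species W share a more recent common ancestor with each other than either does with Species G, so Species G is the least closely related of the three.

Species G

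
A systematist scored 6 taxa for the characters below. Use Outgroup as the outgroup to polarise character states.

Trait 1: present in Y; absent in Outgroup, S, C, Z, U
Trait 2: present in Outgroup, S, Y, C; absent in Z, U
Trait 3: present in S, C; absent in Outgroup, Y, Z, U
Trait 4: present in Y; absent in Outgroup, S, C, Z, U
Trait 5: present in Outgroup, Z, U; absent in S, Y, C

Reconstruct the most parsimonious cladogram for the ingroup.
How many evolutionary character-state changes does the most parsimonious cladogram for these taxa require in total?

Character polarity is set by the outgroup: the derived state is whichever differs from the outgroup's state, so for Trait 2, Trait 5 the derived state is 'absent', and for the remaining characters it is 'present'.
Trait 1 (derived state 'present') is unique to Y (autapomorphy; uninformative for grouping).
Trait 2: derived state 'absent' in U and Z only — synapomorphy for {U, Z}.
Only C and S show the derived state 'present' for Trait 3, supporting them as a clade.
Trait 4 (derived state 'present') is unique to Y (autapomorphy; uninformative for grouping).
Only C, S, and Y show the derived state 'absent' for Trait 5, supporting them as a clade.
Most parsimonious ingroup topology: (((S,C),Y),(Z,U)).
Changes per character on this tree: Trait 1: 1; Trait 2: 1; Trait 3: 1; Trait 4: 1; Trait 5: 1.
Total = 5.

5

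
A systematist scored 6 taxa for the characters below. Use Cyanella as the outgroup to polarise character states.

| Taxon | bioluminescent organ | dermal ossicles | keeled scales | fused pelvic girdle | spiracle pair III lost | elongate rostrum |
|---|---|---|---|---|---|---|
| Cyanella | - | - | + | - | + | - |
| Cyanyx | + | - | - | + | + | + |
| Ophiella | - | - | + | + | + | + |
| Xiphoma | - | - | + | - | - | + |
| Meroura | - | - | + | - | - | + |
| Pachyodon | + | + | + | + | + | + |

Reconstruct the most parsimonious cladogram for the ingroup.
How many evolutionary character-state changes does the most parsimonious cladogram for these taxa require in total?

6

Character polarity is set by the outgroup: the derived state is whichever differs from the outgroup's state, so for keeled scales, spiracle pair III lost the derived state is '-', and for the remaining characters it is '+'.
bioluminescent organ: derived state '+' in Cyanyx and Pachyodon only — synapomorphy for {Cyanyx, Pachyodon}.
dermal ossicles: derived state '+' in Pachyodon only — an autapomorphy, so it tells us nothing about relationships among taxa.
keeled scales: derived state '-' in Cyanyx only — an autapomorphy, so it tells us nothing about relationships among taxa.
fused pelvic girdle (derived state '+') is shared by Cyanyx, Ophiella, and Pachyodon — a synapomorphy uniting that clade.
Only Meroura and Xiphoma show the derived state '-' for spiracle pair III lost, supporting them as a clade.
elongate rostrum (derived state '+') is shared by all ingroup taxa — unites the whole ingroup.
Most parsimonious ingroup topology: (((Cyanyx,Pachyodon),Ophiella),(Xiphoma,Meroura)).
Changes per character on this tree: bioluminescent organ: 1; dermal ossicles: 1; keeled scales: 1; fused pelvic girdle: 1; spiracle pair III lost: 1; elongate rostrum: 1.
Total = 6.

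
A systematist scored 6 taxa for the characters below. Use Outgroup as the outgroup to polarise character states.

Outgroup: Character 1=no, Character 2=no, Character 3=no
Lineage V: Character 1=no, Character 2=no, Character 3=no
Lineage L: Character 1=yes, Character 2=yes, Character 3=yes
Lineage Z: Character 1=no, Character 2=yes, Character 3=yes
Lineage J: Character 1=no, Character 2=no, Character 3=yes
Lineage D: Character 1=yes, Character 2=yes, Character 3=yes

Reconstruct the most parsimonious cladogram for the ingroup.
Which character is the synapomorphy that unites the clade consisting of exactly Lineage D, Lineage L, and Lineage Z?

The outgroup has state 'no' for every character, so 'yes' is the derived state throughout.
Only Lineage D and Lineage L show the derived state 'yes' for Character 1, supporting them as a clade.
Only Lineage D, Lineage L, and Lineage Z show the derived state 'yes' for Character 2, supporting them as a clade.
Character 3: derived state 'yes' in Lineage D, Lineage J, Lineage L, and Lineage Z only — synapomorphy for {Lineage D, Lineage J, Lineage L, Lineage Z}.
Most parsimonious ingroup topology: (Lineage V,(((Lineage L,Lineage D),Lineage Z),Lineage J)).
The clade {Lineage D, Lineage L, Lineage Z} is supported by Character 2: its derived state 'yes' occurs in exactly those taxa and in no other taxon (including the outgroup).

Character 2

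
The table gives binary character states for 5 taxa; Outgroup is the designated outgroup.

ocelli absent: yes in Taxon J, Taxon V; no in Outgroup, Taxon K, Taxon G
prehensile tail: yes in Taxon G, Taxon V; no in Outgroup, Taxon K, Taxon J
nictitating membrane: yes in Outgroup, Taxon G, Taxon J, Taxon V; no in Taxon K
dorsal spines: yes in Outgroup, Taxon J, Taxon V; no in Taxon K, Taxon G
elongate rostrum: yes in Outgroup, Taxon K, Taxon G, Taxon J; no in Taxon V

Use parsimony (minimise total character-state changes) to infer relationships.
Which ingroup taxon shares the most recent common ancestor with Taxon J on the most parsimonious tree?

Character polarity is set by the outgroup: the derived state is whichever differs from the outgroup's state, so for nictitating membrane, dorsal spines, elongate rostrum the derived state is 'no', and for the remaining characters it is 'yes'.
ocelli absent (derived state 'yes') is shared by Taxon J and Taxon V — a synapomorphy uniting that clade.
prehensile tail groups Taxon G and Taxon V, which is incompatible with the clades supported by the remaining characters; treating it as convergent (homoplasy) costs fewer steps than any alternative tree.
nictitating membrane (derived state 'no') is unique to Taxon K (autapomorphy; uninformative for grouping).
Only Taxon G and Taxon K show the derived state 'no' for dorsal spines, supporting them as a clade.
elongate rostrum (derived state 'no') is unique to Taxon V (autapomorphy; uninformative for grouping).
Most parsimonious ingroup topology: ((Taxon K,Taxon G),(Taxon J,Taxon V)).
Taxon J and Taxon V form a cherry on this tree, so they are sister taxa.

Taxon V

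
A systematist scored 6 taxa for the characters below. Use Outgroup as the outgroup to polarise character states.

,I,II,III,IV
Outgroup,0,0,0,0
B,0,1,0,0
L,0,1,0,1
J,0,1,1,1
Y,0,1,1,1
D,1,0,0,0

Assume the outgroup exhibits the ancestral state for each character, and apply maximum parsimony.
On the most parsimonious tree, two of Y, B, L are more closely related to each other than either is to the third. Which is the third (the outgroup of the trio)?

The outgroup has state '0' for every character, so '1' is the derived state throughout.
I (derived state '1') is unique to D (autapomorphy; uninformative for grouping).
II: derived state '1' in B, J, L, and Y only — synapomorphy for {B, J, L, Y}.
Only J and Y show the derived state '1' for III, supporting them as a clade.
Only J, L, and Y show the derived state '1' for IV, supporting them as a clade.
Most parsimonious ingroup topology: ((B,(L,(J,Y))),D).
Y and L share a more recent common ancestor with each other than either does with B, so B is the least closely related of the three.

B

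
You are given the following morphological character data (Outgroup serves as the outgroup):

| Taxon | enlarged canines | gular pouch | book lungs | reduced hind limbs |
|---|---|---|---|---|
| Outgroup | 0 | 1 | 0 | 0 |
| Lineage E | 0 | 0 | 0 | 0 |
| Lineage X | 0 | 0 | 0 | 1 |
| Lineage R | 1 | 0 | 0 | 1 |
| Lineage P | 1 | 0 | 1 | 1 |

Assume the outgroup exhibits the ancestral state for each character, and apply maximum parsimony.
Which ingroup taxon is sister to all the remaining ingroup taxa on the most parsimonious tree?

Lineage E

Character polarity is set by the outgroup: the derived state is whichever differs from the outgroup's state, so for gular pouch the derived state is '0', and for the remaining characters it is '1'.
enlarged canines (derived state '1') is shared by Lineage P and Lineage R — a synapomorphy uniting that clade.
gular pouch (derived state '0') is shared by all ingroup taxa — unites the whole ingroup.
book lungs: derived state '1' in Lineage P only — an autapomorphy, so it tells us nothing about relationships among taxa.
Only Lineage P, Lineage R, and Lineage X show the derived state '1' for reduced hind limbs, supporting them as a clade.
Most parsimonious ingroup topology: (Lineage E,(Lineage X,(Lineage R,Lineage P))).
Lineage E is sister to the clade containing all other ingroup taxa, so it is the earliest-diverging (most basal) ingroup lineage.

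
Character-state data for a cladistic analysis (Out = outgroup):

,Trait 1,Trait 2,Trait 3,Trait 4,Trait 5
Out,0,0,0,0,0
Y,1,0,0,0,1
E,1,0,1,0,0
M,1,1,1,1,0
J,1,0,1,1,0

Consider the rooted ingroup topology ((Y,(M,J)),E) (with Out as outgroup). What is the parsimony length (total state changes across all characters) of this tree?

6

Map each character onto ((Y,(M,J)),E) (rooted by Out) and count the minimum state changes it requires (Fitch parsimony):
Trait 1: 1; Trait 2: 1; Trait 3: 2; Trait 4: 1; Trait 5: 1.
Total tree length = 6.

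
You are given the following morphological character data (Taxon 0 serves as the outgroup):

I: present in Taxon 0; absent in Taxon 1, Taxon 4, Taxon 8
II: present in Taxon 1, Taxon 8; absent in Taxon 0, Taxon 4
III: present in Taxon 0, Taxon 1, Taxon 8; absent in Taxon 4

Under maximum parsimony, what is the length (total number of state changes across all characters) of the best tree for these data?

3

Character polarity is set by the outgroup: the derived state is whichever differs from the outgroup's state, so for I, III the derived state is 'absent', and for the remaining characters it is 'present'.
All ingroup taxa share the derived state 'absent' for I; it defines the ingroup but does not resolve relationships within it.
II: derived state 'present' in Taxon 1 and Taxon 8 only — synapomorphy for {Taxon 1, Taxon 8}.
III: derived state 'absent' in Taxon 4 only — an autapomorphy, so it tells us nothing about relationships among taxa.
Most parsimonious ingroup topology: ((Taxon 1,Taxon 8),Taxon 4).
Changes per character on this tree: I: 1; II: 1; III: 1.
Total = 3.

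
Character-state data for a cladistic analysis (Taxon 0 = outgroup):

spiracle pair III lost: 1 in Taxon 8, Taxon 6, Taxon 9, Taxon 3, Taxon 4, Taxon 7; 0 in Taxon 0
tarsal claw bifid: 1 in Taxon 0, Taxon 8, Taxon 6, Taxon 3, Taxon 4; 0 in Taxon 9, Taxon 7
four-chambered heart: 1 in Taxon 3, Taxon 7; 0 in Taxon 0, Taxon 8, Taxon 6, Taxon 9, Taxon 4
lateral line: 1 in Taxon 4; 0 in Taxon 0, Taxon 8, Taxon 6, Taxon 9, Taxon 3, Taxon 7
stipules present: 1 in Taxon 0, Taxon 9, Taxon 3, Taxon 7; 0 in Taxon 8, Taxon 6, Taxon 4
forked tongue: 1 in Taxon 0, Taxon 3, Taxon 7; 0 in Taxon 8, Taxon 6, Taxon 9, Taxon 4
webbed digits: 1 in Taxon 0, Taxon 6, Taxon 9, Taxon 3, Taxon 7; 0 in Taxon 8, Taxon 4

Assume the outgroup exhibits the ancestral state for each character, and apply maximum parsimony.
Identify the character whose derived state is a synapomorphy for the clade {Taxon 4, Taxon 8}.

Character polarity is set by the outgroup: the derived state is whichever differs from the outgroup's state, so for tarsal claw bifid, stipules present, forked tongue, webbed digits the derived state is '0', and for the remaining characters it is '1'.
spiracle pair III lost (derived state '1') is shared by all ingroup taxa — unites the whole ingroup.
tarsal claw bifid (state '0') occurs in Taxon 7 and Taxon 9 but conflicts with the nesting implied by the other characters — most parsimoniously interpreted as homoplasy.
four-chambered heart: derived state '1' in Taxon 3 and Taxon 7 only — synapomorphy for {Taxon 3, Taxon 7}.
lateral line (derived state '1') is unique to Taxon 4 (autapomorphy; uninformative for grouping).
stipules present (derived state '0') is shared by Taxon 4, Taxon 6, and Taxon 8 — a synapomorphy uniting that clade.
Only Taxon 4, Taxon 6, Taxon 8, and Taxon 9 show the derived state '0' for forked tongue, supporting them as a clade.
webbed digits: derived state '0' in Taxon 4 and Taxon 8 only — synapomorphy for {Taxon 4, Taxon 8}.
Most parsimonious ingroup topology: ((((Taxon 8,Taxon 4),Taxon 6),Taxon 9),(Taxon 3,Taxon 7)).
The clade {Taxon 4, Taxon 8} is supported by webbed digits: its derived state '0' occurs in exactly those taxa and in no other taxon (including the outgroup).

webbed digits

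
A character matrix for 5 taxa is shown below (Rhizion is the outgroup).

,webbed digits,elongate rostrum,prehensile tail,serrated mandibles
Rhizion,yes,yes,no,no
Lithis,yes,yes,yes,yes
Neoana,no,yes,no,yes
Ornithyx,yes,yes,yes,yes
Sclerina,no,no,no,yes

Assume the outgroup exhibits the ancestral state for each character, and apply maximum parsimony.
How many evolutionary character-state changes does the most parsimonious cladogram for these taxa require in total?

Character polarity is set by the outgroup: the derived state is whichever differs from the outgroup's state, so for webbed digits, elongate rostrum the derived state is 'no', and for the remaining characters it is 'yes'.
Only Neoana and Sclerina show the derived state 'no' for webbed digits, supporting them as a clade.
elongate rostrum (derived state 'no') is unique to Sclerina (autapomorphy; uninformative for grouping).
prehensile tail: derived state 'yes' in Lithis and Ornithyx only — synapomorphy for {Lithis, Ornithyx}.
serrated mandibles (derived state 'yes') is shared by all ingroup taxa — unites the whole ingroup.
Most parsimonious ingroup topology: ((Lithis,Ornithyx),(Neoana,Sclerina)).
Changes per character on this tree: webbed digits: 1; elongate rostrum: 1; prehensile tail: 1; serrated mandibles: 1.
Total = 4.

4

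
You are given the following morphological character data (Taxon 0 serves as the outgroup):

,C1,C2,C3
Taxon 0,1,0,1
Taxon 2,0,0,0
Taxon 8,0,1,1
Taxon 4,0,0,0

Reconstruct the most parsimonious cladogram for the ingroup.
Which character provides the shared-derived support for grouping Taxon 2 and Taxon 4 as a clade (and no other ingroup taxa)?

C3

Character polarity is set by the outgroup: the derived state is whichever differs from the outgroup's state, so for C1, C3 the derived state is '0', and for the remaining characters it is '1'.
All ingroup taxa share the derived state '0' for C1; it defines the ingroup but does not resolve relationships within it.
C2: derived state '1' in Taxon 8 only — an autapomorphy, so it tells us nothing about relationships among taxa.
C3 (derived state '0') is shared by Taxon 2 and Taxon 4 — a synapomorphy uniting that clade.
Most parsimonious ingroup topology: ((Taxon 2,Taxon 4),Taxon 8).
The clade {Taxon 2, Taxon 4} is supported by C3: its derived state '0' occurs in exactly those taxa and in no other taxon (including the outgroup).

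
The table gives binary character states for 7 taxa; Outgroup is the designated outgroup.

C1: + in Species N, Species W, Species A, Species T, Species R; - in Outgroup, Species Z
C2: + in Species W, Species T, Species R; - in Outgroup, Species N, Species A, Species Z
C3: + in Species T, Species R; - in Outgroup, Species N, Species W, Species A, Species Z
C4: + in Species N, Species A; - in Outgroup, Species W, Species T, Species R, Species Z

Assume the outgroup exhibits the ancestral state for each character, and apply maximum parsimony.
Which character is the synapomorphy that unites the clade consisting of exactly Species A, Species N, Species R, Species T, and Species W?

C1

The outgroup has state '-' for every character, so '+' is the derived state throughout.
C1: derived state '+' in Species A, Species N, Species R, Species T, and Species W only — synapomorphy for {Species A, Species N, Species R, Species T, Species W}.
C2 (derived state '+') is shared by Species R, Species T, and Species W — a synapomorphy uniting that clade.
C3: derived state '+' in Species R and Species T only — synapomorphy for {Species R, Species T}.
C4: derived state '+' in Species A and Species N only — synapomorphy for {Species A, Species N}.
Most parsimonious ingroup topology: (((Species N,Species A),(Species W,(Species T,Species R))),Species Z).
The clade {Species A, Species N, Species R, Species T, Species W} is supported by C1: its derived state '+' occurs in exactly those taxa and in no other taxon (including the outgroup).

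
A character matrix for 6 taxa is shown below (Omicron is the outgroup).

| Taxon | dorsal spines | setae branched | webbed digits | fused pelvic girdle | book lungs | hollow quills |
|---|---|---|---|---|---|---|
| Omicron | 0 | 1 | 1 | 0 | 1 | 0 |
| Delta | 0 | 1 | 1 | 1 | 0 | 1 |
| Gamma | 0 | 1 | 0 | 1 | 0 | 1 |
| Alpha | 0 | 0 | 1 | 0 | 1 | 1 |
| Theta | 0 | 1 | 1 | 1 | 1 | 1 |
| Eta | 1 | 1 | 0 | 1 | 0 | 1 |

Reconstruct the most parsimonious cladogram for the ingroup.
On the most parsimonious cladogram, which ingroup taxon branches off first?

Character polarity is set by the outgroup: the derived state is whichever differs from the outgroup's state, so for setae branched, webbed digits, book lungs the derived state is '0', and for the remaining characters it is '1'.
dorsal spines (derived state '1') is unique to Eta (autapomorphy; uninformative for grouping).
setae branched: derived state '0' in Alpha only — an autapomorphy, so it tells us nothing about relationships among taxa.
Only Eta and Gamma show the derived state '0' for webbed digits, supporting them as a clade.
fused pelvic girdle: derived state '1' in Delta, Eta, Gamma, and Theta only — synapomorphy for {Delta, Eta, Gamma, Theta}.
book lungs (derived state '0') is shared by Delta, Eta, and Gamma — a synapomorphy uniting that clade.
hollow quills (derived state '1') is shared by all ingroup taxa — unites the whole ingroup.
Most parsimonious ingroup topology: (((Delta,(Gamma,Eta)),Theta),Alpha).
Alpha is sister to the clade containing all other ingroup taxa, so it is the earliest-diverging (most basal) ingroup lineage.

Alpha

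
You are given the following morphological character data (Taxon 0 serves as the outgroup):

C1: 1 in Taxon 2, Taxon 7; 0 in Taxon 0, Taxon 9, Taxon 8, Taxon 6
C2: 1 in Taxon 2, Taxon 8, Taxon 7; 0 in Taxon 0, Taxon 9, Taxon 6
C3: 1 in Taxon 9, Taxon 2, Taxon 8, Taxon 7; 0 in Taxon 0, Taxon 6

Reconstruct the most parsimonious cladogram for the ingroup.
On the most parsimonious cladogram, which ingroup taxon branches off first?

The outgroup has state '0' for every character, so '1' is the derived state throughout.
C1: derived state '1' in Taxon 2 and Taxon 7 only — synapomorphy for {Taxon 2, Taxon 7}.
Only Taxon 2, Taxon 7, and Taxon 8 show the derived state '1' for C2, supporting them as a clade.
C3: derived state '1' in Taxon 2, Taxon 7, Taxon 8, and Taxon 9 only — synapomorphy for {Taxon 2, Taxon 7, Taxon 8, Taxon 9}.
Most parsimonious ingroup topology: ((Taxon 9,((Taxon 2,Taxon 7),Taxon 8)),Taxon 6).
Taxon 6 is sister to the clade containing all other ingroup taxa, so it is the earliest-diverging (most basal) ingroup lineage.

Taxon 6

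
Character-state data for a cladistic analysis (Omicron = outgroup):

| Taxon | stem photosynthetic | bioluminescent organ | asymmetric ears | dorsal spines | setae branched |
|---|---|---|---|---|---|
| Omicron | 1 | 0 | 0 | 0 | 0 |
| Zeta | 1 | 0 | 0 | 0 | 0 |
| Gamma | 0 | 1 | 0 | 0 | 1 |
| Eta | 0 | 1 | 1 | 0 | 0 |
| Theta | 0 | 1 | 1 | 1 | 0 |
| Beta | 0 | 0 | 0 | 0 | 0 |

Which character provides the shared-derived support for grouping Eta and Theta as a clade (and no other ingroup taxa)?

asymmetric ears

Character polarity is set by the outgroup: the derived state is whichever differs from the outgroup's state, so for stem photosynthetic the derived state is '0', and for the remaining characters it is '1'.
stem photosynthetic: derived state '0' in Beta, Eta, Gamma, and Theta only — synapomorphy for {Beta, Eta, Gamma, Theta}.
bioluminescent organ (derived state '1') is shared by Eta, Gamma, and Theta — a synapomorphy uniting that clade.
Only Eta and Theta show the derived state '1' for asymmetric ears, supporting them as a clade.
dorsal spines: derived state '1' in Theta only — an autapomorphy, so it tells us nothing about relationships among taxa.
setae branched: derived state '1' in Gamma only — an autapomorphy, so it tells us nothing about relationships among taxa.
Most parsimonious ingroup topology: (Zeta,((Gamma,(Eta,Theta)),Beta)).
The clade {Eta, Theta} is supported by asymmetric ears: its derived state '1' occurs in exactly those taxa and in no other taxon (including the outgroup).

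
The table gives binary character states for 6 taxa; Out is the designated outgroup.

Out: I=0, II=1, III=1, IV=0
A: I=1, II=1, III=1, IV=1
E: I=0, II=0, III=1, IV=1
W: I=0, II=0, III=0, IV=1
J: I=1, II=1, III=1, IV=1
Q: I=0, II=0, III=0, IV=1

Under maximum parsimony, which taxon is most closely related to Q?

Character polarity is set by the outgroup: the derived state is whichever differs from the outgroup's state, so for II, III the derived state is '0', and for the remaining characters it is '1'.
I (derived state '1') is shared by A and J — a synapomorphy uniting that clade.
II: derived state '0' in E, Q, and W only — synapomorphy for {E, Q, W}.
III: derived state '0' in Q and W only — synapomorphy for {Q, W}.
IV (derived state '1') is shared by all ingroup taxa — unites the whole ingroup.
Most parsimonious ingroup topology: ((A,J),(E,(W,Q))).
Q and W form a cherry on this tree, so they are sister taxa.

W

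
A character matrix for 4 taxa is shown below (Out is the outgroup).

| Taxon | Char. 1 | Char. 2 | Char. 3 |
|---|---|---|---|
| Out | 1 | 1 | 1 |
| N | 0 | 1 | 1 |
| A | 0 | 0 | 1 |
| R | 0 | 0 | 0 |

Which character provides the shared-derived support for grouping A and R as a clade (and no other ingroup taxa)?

Char. 2

The outgroup has state '1' for every character, so '0' is the derived state throughout.
All ingroup taxa share the derived state '0' for Char. 1; it defines the ingroup but does not resolve relationships within it.
Only A and R show the derived state '0' for Char. 2, supporting them as a clade.
Char. 3: derived state '0' in R only — an autapomorphy, so it tells us nothing about relationships among taxa.
Most parsimonious ingroup topology: (N,(A,R)).
The clade {A, R} is supported by Char. 2: its derived state '0' occurs in exactly those taxa and in no other taxon (including the outgroup).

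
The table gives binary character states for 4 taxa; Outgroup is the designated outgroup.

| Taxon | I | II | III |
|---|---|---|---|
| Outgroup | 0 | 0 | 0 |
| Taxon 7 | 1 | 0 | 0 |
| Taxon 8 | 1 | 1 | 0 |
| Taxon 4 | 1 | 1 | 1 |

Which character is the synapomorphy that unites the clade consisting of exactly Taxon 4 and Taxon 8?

II

The outgroup has state '0' for every character, so '1' is the derived state throughout.
All ingroup taxa share the derived state '1' for I; it defines the ingroup but does not resolve relationships within it.
Only Taxon 4 and Taxon 8 show the derived state '1' for II, supporting them as a clade.
III: derived state '1' in Taxon 4 only — an autapomorphy, so it tells us nothing about relationships among taxa.
Most parsimonious ingroup topology: (Taxon 7,(Taxon 8,Taxon 4)).
The clade {Taxon 4, Taxon 8} is supported by II: its derived state '1' occurs in exactly those taxa and in no other taxon (including the outgroup).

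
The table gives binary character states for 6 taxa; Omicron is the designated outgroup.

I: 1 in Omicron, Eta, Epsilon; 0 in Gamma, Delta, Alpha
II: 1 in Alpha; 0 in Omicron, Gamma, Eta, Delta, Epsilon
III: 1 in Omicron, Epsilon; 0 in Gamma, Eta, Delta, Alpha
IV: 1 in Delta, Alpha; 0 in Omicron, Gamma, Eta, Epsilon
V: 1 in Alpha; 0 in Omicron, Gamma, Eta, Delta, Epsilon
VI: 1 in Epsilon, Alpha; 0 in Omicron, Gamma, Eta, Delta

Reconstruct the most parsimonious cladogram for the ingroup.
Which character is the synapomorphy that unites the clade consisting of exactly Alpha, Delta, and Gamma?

Character polarity is set by the outgroup: the derived state is whichever differs from the outgroup's state, so for I, III the derived state is '0', and for the remaining characters it is '1'.
I: derived state '0' in Alpha, Delta, and Gamma only — synapomorphy for {Alpha, Delta, Gamma}.
II (derived state '1') is unique to Alpha (autapomorphy; uninformative for grouping).
Only Alpha, Delta, Eta, and Gamma show the derived state '0' for III, supporting them as a clade.
IV: derived state '1' in Alpha and Delta only — synapomorphy for {Alpha, Delta}.
V: derived state '1' in Alpha only — an autapomorphy, so it tells us nothing about relationships among taxa.
VI (state '1') occurs in Alpha and Epsilon but conflicts with the nesting implied by the other characters — most parsimoniously interpreted as homoplasy.
Most parsimonious ingroup topology: (((Gamma,(Delta,Alpha)),Eta),Epsilon).
The clade {Alpha, Delta, Gamma} is supported by I: its derived state '0' occurs in exactly those taxa and in no other taxon (including the outgroup).

I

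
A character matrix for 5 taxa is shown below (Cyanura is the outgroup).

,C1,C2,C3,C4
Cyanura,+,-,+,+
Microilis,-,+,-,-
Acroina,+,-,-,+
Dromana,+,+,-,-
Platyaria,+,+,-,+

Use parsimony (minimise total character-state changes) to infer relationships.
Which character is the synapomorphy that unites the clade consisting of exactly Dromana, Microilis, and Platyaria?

Character polarity is set by the outgroup: the derived state is whichever differs from the outgroup's state, so for C1, C3, C4 the derived state is '-', and for the remaining characters it is '+'.
C1: derived state '-' in Microilis only — an autapomorphy, so it tells us nothing about relationships among taxa.
C2: derived state '+' in Dromana, Microilis, and Platyaria only — synapomorphy for {Dromana, Microilis, Platyaria}.
C3 (derived state '-') is shared by all ingroup taxa — unites the whole ingroup.
Only Dromana and Microilis show the derived state '-' for C4, supporting them as a clade.
Most parsimonious ingroup topology: (((Microilis,Dromana),Platyaria),Acroina).
The clade {Dromana, Microilis, Platyaria} is supported by C2: its derived state '+' occurs in exactly those taxa and in no other taxon (including the outgroup).

C2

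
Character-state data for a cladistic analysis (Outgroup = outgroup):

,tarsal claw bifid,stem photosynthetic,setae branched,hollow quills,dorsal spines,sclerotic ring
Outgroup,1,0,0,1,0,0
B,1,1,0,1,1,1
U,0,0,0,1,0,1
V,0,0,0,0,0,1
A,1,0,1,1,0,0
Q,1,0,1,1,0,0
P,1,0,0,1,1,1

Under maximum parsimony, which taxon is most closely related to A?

Character polarity is set by the outgroup: the derived state is whichever differs from the outgroup's state, so for tarsal claw bifid, hollow quills the derived state is '0', and for the remaining characters it is '1'.
tarsal claw bifid: derived state '0' in U and V only — synapomorphy for {U, V}.
stem photosynthetic (derived state '1') is unique to B (autapomorphy; uninformative for grouping).
setae branched (derived state '1') is shared by A and Q — a synapomorphy uniting that clade.
hollow quills (derived state '0') is unique to V (autapomorphy; uninformative for grouping).
dorsal spines: derived state '1' in B and P only — synapomorphy for {B, P}.
sclerotic ring (derived state '1') is shared by B, P, U, and V — a synapomorphy uniting that clade.
Most parsimonious ingroup topology: (((B,P),(U,V)),(A,Q)).
A and Q form a cherry on this tree, so they are sister taxa.

Q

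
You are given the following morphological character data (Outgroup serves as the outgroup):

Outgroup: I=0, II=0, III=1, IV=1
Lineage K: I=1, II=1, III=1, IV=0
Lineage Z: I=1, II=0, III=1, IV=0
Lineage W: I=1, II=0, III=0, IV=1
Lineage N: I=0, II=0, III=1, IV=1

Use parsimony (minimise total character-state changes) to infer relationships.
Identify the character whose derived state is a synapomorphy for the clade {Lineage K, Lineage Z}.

Character polarity is set by the outgroup: the derived state is whichever differs from the outgroup's state, so for III, IV the derived state is '0', and for the remaining characters it is '1'.
I (derived state '1') is shared by Lineage K, Lineage W, and Lineage Z — a synapomorphy uniting that clade.
II: derived state '1' in Lineage K only — an autapomorphy, so it tells us nothing about relationships among taxa.
III (derived state '0') is unique to Lineage W (autapomorphy; uninformative for grouping).
IV: derived state '0' in Lineage K and Lineage Z only — synapomorphy for {Lineage K, Lineage Z}.
Most parsimonious ingroup topology: (((Lineage K,Lineage Z),Lineage W),Lineage N).
The clade {Lineage K, Lineage Z} is supported by IV: its derived state '0' occurs in exactly those taxa and in no other taxon (including the outgroup).

IV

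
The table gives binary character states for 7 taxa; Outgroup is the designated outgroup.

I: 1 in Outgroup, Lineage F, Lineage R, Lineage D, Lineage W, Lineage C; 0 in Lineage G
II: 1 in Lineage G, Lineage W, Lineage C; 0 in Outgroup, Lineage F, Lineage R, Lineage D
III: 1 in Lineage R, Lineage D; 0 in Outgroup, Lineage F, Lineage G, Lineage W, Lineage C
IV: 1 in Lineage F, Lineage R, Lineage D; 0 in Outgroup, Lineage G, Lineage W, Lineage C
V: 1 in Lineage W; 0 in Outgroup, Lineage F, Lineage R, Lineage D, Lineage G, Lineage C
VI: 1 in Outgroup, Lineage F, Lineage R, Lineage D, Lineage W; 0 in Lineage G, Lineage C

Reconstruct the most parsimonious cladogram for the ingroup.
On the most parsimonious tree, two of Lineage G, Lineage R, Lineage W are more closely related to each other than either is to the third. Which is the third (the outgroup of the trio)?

Lineage R

Character polarity is set by the outgroup: the derived state is whichever differs from the outgroup's state, so for I, VI the derived state is '0', and for the remaining characters it is '1'.
I: derived state '0' in Lineage G only — an autapomorphy, so it tells us nothing about relationships among taxa.
II (derived state '1') is shared by Lineage C, Lineage G, and Lineage W — a synapomorphy uniting that clade.
III (derived state '1') is shared by Lineage D and Lineage R — a synapomorphy uniting that clade.
IV: derived state '1' in Lineage D, Lineage F, and Lineage R only — synapomorphy for {Lineage D, Lineage F, Lineage R}.
V (derived state '1') is unique to Lineage W (autapomorphy; uninformative for grouping).
VI: derived state '0' in Lineage C and Lineage G only — synapomorphy for {Lineage C, Lineage G}.
Most parsimonious ingroup topology: ((Lineage F,(Lineage R,Lineage D)),((Lineage G,Lineage C),Lineage W)).
Lineage G and Lineage W share a more recent common ancestor with each other than either does with Lineage R, so Lineage R is the least closely related of the three.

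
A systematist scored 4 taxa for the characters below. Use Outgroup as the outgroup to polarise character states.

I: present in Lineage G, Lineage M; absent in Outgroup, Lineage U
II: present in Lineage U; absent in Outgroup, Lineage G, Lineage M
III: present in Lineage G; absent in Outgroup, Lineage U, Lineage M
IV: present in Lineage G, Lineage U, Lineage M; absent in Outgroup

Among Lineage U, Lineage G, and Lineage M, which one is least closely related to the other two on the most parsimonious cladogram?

Lineage U

The outgroup has state 'absent' for every character, so 'present' is the derived state throughout.
I (derived state 'present') is shared by Lineage G and Lineage M — a synapomorphy uniting that clade.
II (derived state 'present') is unique to Lineage U (autapomorphy; uninformative for grouping).
III (derived state 'present') is unique to Lineage G (autapomorphy; uninformative for grouping).
All ingroup taxa share the derived state 'present' for IV; it defines the ingroup but does not resolve relationships within it.
Most parsimonious ingroup topology: ((Lineage G,Lineage M),Lineage U).
Lineage G and Lineage M share a more recent common ancestor with each other than either does with Lineage U, so Lineage U is the least closely related of the three.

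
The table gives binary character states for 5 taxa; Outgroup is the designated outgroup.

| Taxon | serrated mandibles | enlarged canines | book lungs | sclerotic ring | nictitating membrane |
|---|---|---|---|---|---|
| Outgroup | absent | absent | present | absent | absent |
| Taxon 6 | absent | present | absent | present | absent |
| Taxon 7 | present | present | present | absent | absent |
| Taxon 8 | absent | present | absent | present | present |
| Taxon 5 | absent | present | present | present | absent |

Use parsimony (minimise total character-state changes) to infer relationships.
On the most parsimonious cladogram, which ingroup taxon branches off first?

Character polarity is set by the outgroup: the derived state is whichever differs from the outgroup's state, so for book lungs the derived state is 'absent', and for the remaining characters it is 'present'.
serrated mandibles: derived state 'present' in Taxon 7 only — an autapomorphy, so it tells us nothing about relationships among taxa.
All ingroup taxa share the derived state 'present' for enlarged canines; it defines the ingroup but does not resolve relationships within it.
book lungs: derived state 'absent' in Taxon 6 and Taxon 8 only — synapomorphy for {Taxon 6, Taxon 8}.
Only Taxon 5, Taxon 6, and Taxon 8 show the derived state 'present' for sclerotic ring, supporting them as a clade.
nictitating membrane: derived state 'present' in Taxon 8 only — an autapomorphy, so it tells us nothing about relationships among taxa.
Most parsimonious ingroup topology: (((Taxon 6,Taxon 8),Taxon 5),Taxon 7).
Taxon 7 is sister to the clade containing all other ingroup taxa, so it is the earliest-diverging (most basal) ingroup lineage.

Taxon 7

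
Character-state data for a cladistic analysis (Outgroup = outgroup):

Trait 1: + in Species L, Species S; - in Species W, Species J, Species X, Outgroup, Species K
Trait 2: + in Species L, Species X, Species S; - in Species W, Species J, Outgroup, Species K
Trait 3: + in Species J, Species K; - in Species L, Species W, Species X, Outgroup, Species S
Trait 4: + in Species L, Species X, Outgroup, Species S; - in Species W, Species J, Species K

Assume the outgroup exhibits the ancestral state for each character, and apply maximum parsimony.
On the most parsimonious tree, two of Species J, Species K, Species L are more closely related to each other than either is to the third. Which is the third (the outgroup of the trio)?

Species L

Character polarity is set by the outgroup: the derived state is whichever differs from the outgroup's state, so for Trait 4 the derived state is '-', and for the remaining characters it is '+'.
Only Species L and Species S show the derived state '+' for Trait 1, supporting them as a clade.
Only Species L, Species S, and Species X show the derived state '+' for Trait 2, supporting them as a clade.
Trait 3: derived state '+' in Species J and Species K only — synapomorphy for {Species J, Species K}.
Trait 4: derived state '-' in Species J, Species K, and Species W only — synapomorphy for {Species J, Species K, Species W}.
Most parsimonious ingroup topology: ((Species X,(Species L,Species S)),((Species K,Species J),Species W)).
Species J and Species K share a more recent common ancestor with each other than either does with Species L, so Species L is the least closely related of the three.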